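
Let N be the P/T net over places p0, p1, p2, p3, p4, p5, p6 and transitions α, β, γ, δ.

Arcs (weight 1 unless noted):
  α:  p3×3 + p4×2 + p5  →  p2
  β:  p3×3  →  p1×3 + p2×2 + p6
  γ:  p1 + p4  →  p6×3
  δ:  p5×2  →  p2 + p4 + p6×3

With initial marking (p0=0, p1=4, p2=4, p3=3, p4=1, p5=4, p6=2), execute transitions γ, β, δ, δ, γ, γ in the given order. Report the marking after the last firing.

(p0=0, p1=4, p2=8, p3=0, p4=0, p5=0, p6=18)

step 1: fire γ:  (p0=0, p1=4, p2=4, p3=3, p4=1, p5=4, p6=2) → (p0=0, p1=3, p2=4, p3=3, p4=0, p5=4, p6=5)
step 2: fire β:  (p0=0, p1=3, p2=4, p3=3, p4=0, p5=4, p6=5) → (p0=0, p1=6, p2=6, p3=0, p4=0, p5=4, p6=6)
step 3: fire δ:  (p0=0, p1=6, p2=6, p3=0, p4=0, p5=4, p6=6) → (p0=0, p1=6, p2=7, p3=0, p4=1, p5=2, p6=9)
step 4: fire δ:  (p0=0, p1=6, p2=7, p3=0, p4=1, p5=2, p6=9) → (p0=0, p1=6, p2=8, p3=0, p4=2, p5=0, p6=12)
step 5: fire γ:  (p0=0, p1=6, p2=8, p3=0, p4=2, p5=0, p6=12) → (p0=0, p1=5, p2=8, p3=0, p4=1, p5=0, p6=15)
step 6: fire γ:  (p0=0, p1=5, p2=8, p3=0, p4=1, p5=0, p6=15) → (p0=0, p1=4, p2=8, p3=0, p4=0, p5=0, p6=18)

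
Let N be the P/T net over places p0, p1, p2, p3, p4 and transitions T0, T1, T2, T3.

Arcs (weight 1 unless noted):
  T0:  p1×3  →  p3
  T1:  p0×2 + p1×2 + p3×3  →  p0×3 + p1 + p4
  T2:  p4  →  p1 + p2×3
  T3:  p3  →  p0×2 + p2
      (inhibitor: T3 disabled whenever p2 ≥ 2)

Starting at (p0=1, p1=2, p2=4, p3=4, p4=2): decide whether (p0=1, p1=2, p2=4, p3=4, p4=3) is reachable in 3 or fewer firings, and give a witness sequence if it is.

NO — not reachable within 3 firings

depth 0: 1 marking
depth 1: 2 markings reached so far
depth 2: 4 markings reached so far
depth 3: 5 markings reached so far
target is not among the 5 markings reachable within 3 steps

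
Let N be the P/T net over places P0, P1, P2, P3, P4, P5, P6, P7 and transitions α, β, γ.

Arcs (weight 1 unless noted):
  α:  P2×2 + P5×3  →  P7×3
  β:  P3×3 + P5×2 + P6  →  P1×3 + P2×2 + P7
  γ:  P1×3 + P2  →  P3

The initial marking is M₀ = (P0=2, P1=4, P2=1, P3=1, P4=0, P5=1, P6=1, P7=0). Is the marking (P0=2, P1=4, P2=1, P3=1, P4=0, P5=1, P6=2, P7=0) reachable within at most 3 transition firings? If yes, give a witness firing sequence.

NO — not reachable within 3 firings

depth 0: 1 marking
depth 1: 2 markings reached so far
depth 2: 2 markings reached so far
(frontier empty at depth 2; search complete)
target is not among the 2 markings reachable within 3 steps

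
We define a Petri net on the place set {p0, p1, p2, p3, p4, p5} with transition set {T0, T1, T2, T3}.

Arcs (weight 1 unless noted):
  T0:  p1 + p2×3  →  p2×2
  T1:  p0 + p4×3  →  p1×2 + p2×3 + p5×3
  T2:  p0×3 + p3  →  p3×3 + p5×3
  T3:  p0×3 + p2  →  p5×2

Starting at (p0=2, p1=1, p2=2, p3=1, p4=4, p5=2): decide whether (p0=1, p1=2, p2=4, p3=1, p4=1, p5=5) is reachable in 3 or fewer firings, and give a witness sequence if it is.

YES — reachable via ⟨T1, T0⟩ (2 firings)

step 1: fire T1:  (p0=2, p1=1, p2=2, p3=1, p4=4, p5=2) → (p0=1, p1=3, p2=5, p3=1, p4=1, p5=5)
step 2: fire T0:  (p0=1, p1=3, p2=5, p3=1, p4=1, p5=5) → (p0=1, p1=2, p2=4, p3=1, p4=1, p5=5)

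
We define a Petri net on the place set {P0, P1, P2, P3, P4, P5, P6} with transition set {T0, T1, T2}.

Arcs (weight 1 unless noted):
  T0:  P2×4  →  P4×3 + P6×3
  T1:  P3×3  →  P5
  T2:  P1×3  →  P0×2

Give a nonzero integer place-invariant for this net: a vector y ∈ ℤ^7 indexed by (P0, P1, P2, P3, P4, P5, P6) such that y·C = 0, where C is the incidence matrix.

Incidence matrix C (rows=places, cols=transitions):
       T0   T1   T2
   P0   0    0    2
   P1   0    0   -3
   P2  -4    0    0
   P3   0   -3    0
   P4   3    0    0
   P5   0    1    0
   P6   3    0    0

Candidate y = [3, 2, 0, 0, 0, 0, 0]; check y·C column-wise:
  col T0: 3·0 + 2·0 + 0·-4 + 0·3 + 0·3 = 0
  col T1: 3·0 + 2·0 + 0·-3 + 0·1 = 0
  col T2: 3·2 + 2·-3 = 0

y = (P0:3, P1:2, P2:0, P3:0, P4:0, P5:0, P6:0)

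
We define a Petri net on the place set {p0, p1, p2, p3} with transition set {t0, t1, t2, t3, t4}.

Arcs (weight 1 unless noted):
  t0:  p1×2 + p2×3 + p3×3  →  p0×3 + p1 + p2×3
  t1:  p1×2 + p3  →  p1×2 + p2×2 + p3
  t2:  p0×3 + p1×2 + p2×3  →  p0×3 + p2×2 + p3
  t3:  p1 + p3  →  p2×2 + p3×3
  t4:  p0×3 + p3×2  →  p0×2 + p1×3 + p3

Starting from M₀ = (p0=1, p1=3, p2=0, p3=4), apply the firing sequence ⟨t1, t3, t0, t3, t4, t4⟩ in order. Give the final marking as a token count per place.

(p0=2, p1=6, p2=6, p3=3)

step 1: fire t1:  (p0=1, p1=3, p2=0, p3=4) → (p0=1, p1=3, p2=2, p3=4)
step 2: fire t3:  (p0=1, p1=3, p2=2, p3=4) → (p0=1, p1=2, p2=4, p3=6)
step 3: fire t0:  (p0=1, p1=2, p2=4, p3=6) → (p0=4, p1=1, p2=4, p3=3)
step 4: fire t3:  (p0=4, p1=1, p2=4, p3=3) → (p0=4, p1=0, p2=6, p3=5)
step 5: fire t4:  (p0=4, p1=0, p2=6, p3=5) → (p0=3, p1=3, p2=6, p3=4)
step 6: fire t4:  (p0=3, p1=3, p2=6, p3=4) → (p0=2, p1=6, p2=6, p3=3)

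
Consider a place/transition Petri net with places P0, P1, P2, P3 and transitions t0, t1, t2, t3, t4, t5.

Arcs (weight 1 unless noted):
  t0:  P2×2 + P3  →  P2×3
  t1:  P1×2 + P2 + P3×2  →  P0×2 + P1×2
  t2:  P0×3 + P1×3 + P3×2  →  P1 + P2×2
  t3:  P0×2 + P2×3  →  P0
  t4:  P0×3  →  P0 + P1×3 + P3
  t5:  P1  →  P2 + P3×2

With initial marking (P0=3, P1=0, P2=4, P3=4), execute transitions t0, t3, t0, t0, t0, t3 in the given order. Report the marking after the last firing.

(P0=1, P1=0, P2=2, P3=0)

step 1: fire t0:  (P0=3, P1=0, P2=4, P3=4) → (P0=3, P1=0, P2=5, P3=3)
step 2: fire t3:  (P0=3, P1=0, P2=5, P3=3) → (P0=2, P1=0, P2=2, P3=3)
step 3: fire t0:  (P0=2, P1=0, P2=2, P3=3) → (P0=2, P1=0, P2=3, P3=2)
step 4: fire t0:  (P0=2, P1=0, P2=3, P3=2) → (P0=2, P1=0, P2=4, P3=1)
step 5: fire t0:  (P0=2, P1=0, P2=4, P3=1) → (P0=2, P1=0, P2=5, P3=0)
step 6: fire t3:  (P0=2, P1=0, P2=5, P3=0) → (P0=1, P1=0, P2=2, P3=0)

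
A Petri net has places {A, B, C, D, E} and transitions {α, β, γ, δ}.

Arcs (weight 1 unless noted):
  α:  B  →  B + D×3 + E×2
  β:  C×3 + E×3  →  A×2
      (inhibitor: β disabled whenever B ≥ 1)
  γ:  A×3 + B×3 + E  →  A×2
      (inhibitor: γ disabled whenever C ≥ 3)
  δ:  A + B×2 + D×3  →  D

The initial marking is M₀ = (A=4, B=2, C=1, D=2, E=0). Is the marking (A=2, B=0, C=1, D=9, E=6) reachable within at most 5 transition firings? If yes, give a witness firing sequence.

NO — not reachable within 5 firings

depth 0: 1 marking
depth 1: 2 markings reached so far
depth 2: 4 markings reached so far
depth 3: 6 markings reached so far
depth 4: 8 markings reached so far
depth 5: 10 markings reached so far
target is not among the 10 markings reachable within 5 steps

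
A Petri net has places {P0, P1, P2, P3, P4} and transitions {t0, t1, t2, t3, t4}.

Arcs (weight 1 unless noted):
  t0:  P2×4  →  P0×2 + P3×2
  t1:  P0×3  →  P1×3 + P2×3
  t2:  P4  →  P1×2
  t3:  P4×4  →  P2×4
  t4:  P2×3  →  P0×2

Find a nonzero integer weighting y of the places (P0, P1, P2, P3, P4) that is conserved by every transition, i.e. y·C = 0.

Incidence matrix C (rows=places, cols=transitions):
       t0   t1   t2   t3   t4
   P0   2   -3    0    0    2
   P1   0    3    2    0    0
   P2  -4    3    0    4   -3
   P3   2    0    0    0    0
   P4   0    0   -1   -4    0

Candidate y = [3, 1, 2, 1, 2]; check y·C column-wise:
  col t0: 3·2 + 1·0 + 2·-4 + 1·2 + 2·0 = 0
  col t1: 3·-3 + 1·3 + 2·3 + 1·0 + 2·0 = 0
  col t2: 3·0 + 1·2 + 2·0 + 1·0 + 2·-1 = 0
  col t3: 3·0 + 1·0 + 2·4 + 1·0 + 2·-4 = 0
  col t4: 3·2 + 1·0 + 2·-3 + 1·0 + 2·0 = 0

y = (P0:3, P1:1, P2:2, P3:1, P4:2)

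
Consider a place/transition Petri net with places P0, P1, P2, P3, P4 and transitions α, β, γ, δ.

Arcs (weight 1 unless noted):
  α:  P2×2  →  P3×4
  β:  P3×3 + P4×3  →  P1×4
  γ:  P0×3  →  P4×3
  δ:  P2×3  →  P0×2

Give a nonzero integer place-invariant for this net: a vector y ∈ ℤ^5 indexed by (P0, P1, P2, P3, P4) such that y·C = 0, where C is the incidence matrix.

y = (P0:3, P1:3, P2:2, P3:1, P4:3)

Incidence matrix C (rows=places, cols=transitions):
        α    β    γ    δ
   P0   0    0   -3    2
   P1   0    4    0    0
   P2  -2    0    0   -3
   P3   4   -3    0    0
   P4   0   -3    3    0

Candidate y = [3, 3, 2, 1, 3]; check y·C column-wise:
  col α: 3·0 + 3·0 + 2·-2 + 1·4 + 3·0 = 0
  col β: 3·0 + 3·4 + 2·0 + 1·-3 + 3·-3 = 0
  col γ: 3·-3 + 3·0 + 2·0 + 1·0 + 3·3 = 0
  col δ: 3·2 + 3·0 + 2·-3 + 1·0 + 3·0 = 0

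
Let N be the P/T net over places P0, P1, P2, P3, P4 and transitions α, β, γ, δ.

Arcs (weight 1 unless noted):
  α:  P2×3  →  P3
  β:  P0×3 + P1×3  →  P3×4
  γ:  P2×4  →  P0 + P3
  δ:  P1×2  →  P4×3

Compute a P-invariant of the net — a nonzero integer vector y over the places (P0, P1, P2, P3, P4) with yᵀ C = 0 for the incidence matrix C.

Incidence matrix C (rows=places, cols=transitions):
        α    β    γ    δ
   P0   0   -3    1    0
   P1   0   -3    0   -2
   P2  -3    0   -4    0
   P3   1    4    1    0
   P4   0    0    0    3

Candidate y = [1, 3, 1, 3, 2]; check y·C column-wise:
  col α: 1·0 + 3·0 + 1·-3 + 3·1 + 2·0 = 0
  col β: 1·-3 + 3·-3 + 1·0 + 3·4 + 2·0 = 0
  col γ: 1·1 + 3·0 + 1·-4 + 3·1 + 2·0 = 0
  col δ: 1·0 + 3·-2 + 1·0 + 3·0 + 2·3 = 0

y = (P0:1, P1:3, P2:1, P3:3, P4:2)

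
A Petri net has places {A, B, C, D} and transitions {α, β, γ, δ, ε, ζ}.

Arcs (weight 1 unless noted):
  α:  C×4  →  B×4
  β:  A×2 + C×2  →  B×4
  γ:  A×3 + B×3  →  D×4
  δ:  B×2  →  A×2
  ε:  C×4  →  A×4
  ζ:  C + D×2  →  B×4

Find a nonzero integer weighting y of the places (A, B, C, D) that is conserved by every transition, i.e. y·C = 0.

Incidence matrix C (rows=places, cols=transitions):
        α    β    γ    δ    ε    ζ
    A   0   -2   -3    2    4    0
    B   4    4   -3   -2    0    4
    C  -4   -2    0    0   -4   -1
    D   0    0    4    0    0   -2

Candidate y = [2, 2, 2, 3]; check y·C column-wise:
  col α: 2·0 + 2·4 + 2·-4 + 3·0 = 0
  col β: 2·-2 + 2·4 + 2·-2 + 3·0 = 0
  col γ: 2·-3 + 2·-3 + 2·0 + 3·4 = 0
  col δ: 2·2 + 2·-2 + 2·0 + 3·0 = 0
  col ε: 2·4 + 2·0 + 2·-4 + 3·0 = 0
  col ζ: 2·0 + 2·4 + 2·-1 + 3·-2 = 0

y = (A:2, B:2, C:2, D:3)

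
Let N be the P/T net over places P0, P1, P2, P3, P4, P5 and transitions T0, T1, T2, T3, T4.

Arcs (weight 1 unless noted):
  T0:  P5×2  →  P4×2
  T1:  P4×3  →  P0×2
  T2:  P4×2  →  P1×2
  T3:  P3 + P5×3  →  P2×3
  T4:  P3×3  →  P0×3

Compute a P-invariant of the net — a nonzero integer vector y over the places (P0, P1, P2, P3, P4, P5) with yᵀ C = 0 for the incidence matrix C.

y = (P0:3, P1:2, P2:3, P3:3, P4:2, P5:2)

Incidence matrix C (rows=places, cols=transitions):
       T0   T1   T2   T3   T4
   P0   0    2    0    0    3
   P1   0    0    2    0    0
   P2   0    0    0    3    0
   P3   0    0    0   -1   -3
   P4   2   -3   -2    0    0
   P5  -2    0    0   -3    0

Candidate y = [3, 2, 3, 3, 2, 2]; check y·C column-wise:
  col T0: 3·0 + 2·0 + 3·0 + 3·0 + 2·2 + 2·-2 = 0
  col T1: 3·2 + 2·0 + 3·0 + 3·0 + 2·-3 + 2·0 = 0
  col T2: 3·0 + 2·2 + 3·0 + 3·0 + 2·-2 + 2·0 = 0
  col T3: 3·0 + 2·0 + 3·3 + 3·-1 + 2·0 + 2·-3 = 0
  col T4: 3·3 + 2·0 + 3·0 + 3·-3 + 2·0 + 2·0 = 0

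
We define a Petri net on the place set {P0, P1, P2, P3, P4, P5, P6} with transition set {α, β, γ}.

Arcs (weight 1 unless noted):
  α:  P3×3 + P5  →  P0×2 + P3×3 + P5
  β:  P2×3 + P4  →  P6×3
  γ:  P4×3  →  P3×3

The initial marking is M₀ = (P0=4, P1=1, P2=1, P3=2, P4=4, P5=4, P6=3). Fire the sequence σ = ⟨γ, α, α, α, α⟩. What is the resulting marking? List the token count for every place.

(P0=12, P1=1, P2=1, P3=5, P4=1, P5=4, P6=3)

step 1: fire γ:  (P0=4, P1=1, P2=1, P3=2, P4=4, P5=4, P6=3) → (P0=4, P1=1, P2=1, P3=5, P4=1, P5=4, P6=3)
step 2: fire α:  (P0=4, P1=1, P2=1, P3=5, P4=1, P5=4, P6=3) → (P0=6, P1=1, P2=1, P3=5, P4=1, P5=4, P6=3)
step 3: fire α:  (P0=6, P1=1, P2=1, P3=5, P4=1, P5=4, P6=3) → (P0=8, P1=1, P2=1, P3=5, P4=1, P5=4, P6=3)
step 4: fire α:  (P0=8, P1=1, P2=1, P3=5, P4=1, P5=4, P6=3) → (P0=10, P1=1, P2=1, P3=5, P4=1, P5=4, P6=3)
step 5: fire α:  (P0=10, P1=1, P2=1, P3=5, P4=1, P5=4, P6=3) → (P0=12, P1=1, P2=1, P3=5, P4=1, P5=4, P6=3)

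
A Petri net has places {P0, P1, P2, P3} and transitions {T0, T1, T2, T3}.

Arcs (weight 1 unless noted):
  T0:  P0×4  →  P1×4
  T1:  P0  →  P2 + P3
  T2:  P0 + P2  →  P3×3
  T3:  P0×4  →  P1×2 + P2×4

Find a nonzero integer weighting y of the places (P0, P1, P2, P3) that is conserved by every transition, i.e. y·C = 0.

y = (P0:2, P1:2, P2:1, P3:1)

Incidence matrix C (rows=places, cols=transitions):
       T0   T1   T2   T3
   P0  -4   -1   -1   -4
   P1   4    0    0    2
   P2   0    1   -1    4
   P3   0    1    3    0

Candidate y = [2, 2, 1, 1]; check y·C column-wise:
  col T0: 2·-4 + 2·4 + 1·0 + 1·0 = 0
  col T1: 2·-1 + 2·0 + 1·1 + 1·1 = 0
  col T2: 2·-1 + 2·0 + 1·-1 + 1·3 = 0
  col T3: 2·-4 + 2·2 + 1·4 + 1·0 = 0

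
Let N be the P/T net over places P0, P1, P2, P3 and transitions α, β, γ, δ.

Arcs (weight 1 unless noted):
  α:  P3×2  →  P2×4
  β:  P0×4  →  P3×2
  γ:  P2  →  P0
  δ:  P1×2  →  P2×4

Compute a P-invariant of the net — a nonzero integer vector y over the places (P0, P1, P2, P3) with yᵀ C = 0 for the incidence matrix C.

y = (P0:1, P1:2, P2:1, P3:2)

Incidence matrix C (rows=places, cols=transitions):
        α    β    γ    δ
   P0   0   -4    1    0
   P1   0    0    0   -2
   P2   4    0   -1    4
   P3  -2    2    0    0

Candidate y = [1, 2, 1, 2]; check y·C column-wise:
  col α: 1·0 + 2·0 + 1·4 + 2·-2 = 0
  col β: 1·-4 + 2·0 + 1·0 + 2·2 = 0
  col γ: 1·1 + 2·0 + 1·-1 + 2·0 = 0
  col δ: 1·0 + 2·-2 + 1·4 + 2·0 = 0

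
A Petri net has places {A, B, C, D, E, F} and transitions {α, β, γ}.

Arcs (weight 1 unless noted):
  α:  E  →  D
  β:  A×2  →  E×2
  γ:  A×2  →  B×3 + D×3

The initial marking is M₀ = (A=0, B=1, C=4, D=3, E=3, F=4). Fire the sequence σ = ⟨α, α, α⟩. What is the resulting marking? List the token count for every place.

(A=0, B=1, C=4, D=6, E=0, F=4)

step 1: fire α:  (A=0, B=1, C=4, D=3, E=3, F=4) → (A=0, B=1, C=4, D=4, E=2, F=4)
step 2: fire α:  (A=0, B=1, C=4, D=4, E=2, F=4) → (A=0, B=1, C=4, D=5, E=1, F=4)
step 3: fire α:  (A=0, B=1, C=4, D=5, E=1, F=4) → (A=0, B=1, C=4, D=6, E=0, F=4)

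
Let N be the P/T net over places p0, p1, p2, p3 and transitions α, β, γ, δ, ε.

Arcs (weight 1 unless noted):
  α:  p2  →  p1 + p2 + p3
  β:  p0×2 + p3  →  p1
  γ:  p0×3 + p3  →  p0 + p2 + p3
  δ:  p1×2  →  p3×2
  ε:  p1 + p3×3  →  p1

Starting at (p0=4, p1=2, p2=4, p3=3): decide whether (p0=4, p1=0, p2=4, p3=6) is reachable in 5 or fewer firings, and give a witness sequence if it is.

step 1: fire α:  (p0=4, p1=2, p2=4, p3=3) → (p0=4, p1=3, p2=4, p3=4)
step 2: fire α:  (p0=4, p1=3, p2=4, p3=4) → (p0=4, p1=4, p2=4, p3=5)
step 3: fire δ:  (p0=4, p1=4, p2=4, p3=5) → (p0=4, p1=2, p2=4, p3=7)
step 4: fire ε:  (p0=4, p1=2, p2=4, p3=7) → (p0=4, p1=2, p2=4, p3=4)
step 5: fire δ:  (p0=4, p1=2, p2=4, p3=4) → (p0=4, p1=0, p2=4, p3=6)

YES — reachable via ⟨α, α, δ, ε, δ⟩ (5 firings)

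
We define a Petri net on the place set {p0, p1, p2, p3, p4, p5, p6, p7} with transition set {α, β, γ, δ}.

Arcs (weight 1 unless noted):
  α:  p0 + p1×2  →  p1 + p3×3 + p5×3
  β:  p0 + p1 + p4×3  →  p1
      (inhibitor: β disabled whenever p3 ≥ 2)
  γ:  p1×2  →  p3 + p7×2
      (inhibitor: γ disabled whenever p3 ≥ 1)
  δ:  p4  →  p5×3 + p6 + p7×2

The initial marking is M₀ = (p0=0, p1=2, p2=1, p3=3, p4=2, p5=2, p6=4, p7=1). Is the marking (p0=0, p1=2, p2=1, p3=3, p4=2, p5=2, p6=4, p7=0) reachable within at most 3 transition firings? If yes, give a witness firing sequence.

depth 0: 1 marking
depth 1: 2 markings reached so far
depth 2: 3 markings reached so far
depth 3: 3 markings reached so far
(frontier empty at depth 3; search complete)
target is not among the 3 markings reachable within 3 steps

NO — not reachable within 3 firings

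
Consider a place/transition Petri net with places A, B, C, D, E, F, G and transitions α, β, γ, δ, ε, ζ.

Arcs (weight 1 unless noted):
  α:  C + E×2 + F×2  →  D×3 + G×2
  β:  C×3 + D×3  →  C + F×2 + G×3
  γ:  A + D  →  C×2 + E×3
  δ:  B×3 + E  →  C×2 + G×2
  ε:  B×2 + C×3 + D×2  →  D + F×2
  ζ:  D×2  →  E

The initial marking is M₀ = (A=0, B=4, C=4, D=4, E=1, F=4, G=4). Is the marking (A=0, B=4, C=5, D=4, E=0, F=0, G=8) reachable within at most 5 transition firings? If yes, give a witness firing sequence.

depth 0: 1 marking
depth 1: 5 markings reached so far
depth 2: 10 markings reached so far
depth 3: 14 markings reached so far
depth 4: 18 markings reached so far
depth 5: 22 markings reached so far
target is not among the 22 markings reachable within 5 steps

NO — not reachable within 5 firings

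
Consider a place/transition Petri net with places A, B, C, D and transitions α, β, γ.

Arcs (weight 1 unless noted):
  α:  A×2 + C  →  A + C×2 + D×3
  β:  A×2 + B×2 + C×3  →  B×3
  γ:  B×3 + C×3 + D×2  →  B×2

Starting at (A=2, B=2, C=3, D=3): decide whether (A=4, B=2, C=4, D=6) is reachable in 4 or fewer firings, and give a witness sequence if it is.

NO — not reachable within 4 firings

depth 0: 1 marking
depth 1: 3 markings reached so far
depth 2: 3 markings reached so far
(frontier empty at depth 2; search complete)
target is not among the 3 markings reachable within 4 steps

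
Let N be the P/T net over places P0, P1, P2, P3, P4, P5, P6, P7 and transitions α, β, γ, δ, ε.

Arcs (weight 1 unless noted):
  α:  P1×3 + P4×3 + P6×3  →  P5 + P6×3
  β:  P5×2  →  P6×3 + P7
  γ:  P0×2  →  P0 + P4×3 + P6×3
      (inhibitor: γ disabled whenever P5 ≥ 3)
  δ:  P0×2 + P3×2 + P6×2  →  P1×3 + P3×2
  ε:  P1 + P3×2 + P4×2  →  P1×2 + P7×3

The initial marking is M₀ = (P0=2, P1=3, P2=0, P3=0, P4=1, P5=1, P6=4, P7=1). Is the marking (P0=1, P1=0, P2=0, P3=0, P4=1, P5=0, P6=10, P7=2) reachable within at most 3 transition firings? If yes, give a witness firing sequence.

step 1: fire γ:  (P0=2, P1=3, P2=0, P3=0, P4=1, P5=1, P6=4, P7=1) → (P0=1, P1=3, P2=0, P3=0, P4=4, P5=1, P6=7, P7=1)
step 2: fire α:  (P0=1, P1=3, P2=0, P3=0, P4=4, P5=1, P6=7, P7=1) → (P0=1, P1=0, P2=0, P3=0, P4=1, P5=2, P6=7, P7=1)
step 3: fire β:  (P0=1, P1=0, P2=0, P3=0, P4=1, P5=2, P6=7, P7=1) → (P0=1, P1=0, P2=0, P3=0, P4=1, P5=0, P6=10, P7=2)

YES — reachable via ⟨γ, α, β⟩ (3 firings)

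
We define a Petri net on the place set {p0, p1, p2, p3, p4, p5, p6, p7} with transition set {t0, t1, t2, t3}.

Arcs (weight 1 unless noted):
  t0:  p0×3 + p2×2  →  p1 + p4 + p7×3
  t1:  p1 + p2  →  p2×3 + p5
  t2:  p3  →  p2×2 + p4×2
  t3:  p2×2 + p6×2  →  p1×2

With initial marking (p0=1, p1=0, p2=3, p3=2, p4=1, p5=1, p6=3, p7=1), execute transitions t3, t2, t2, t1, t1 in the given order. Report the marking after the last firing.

step 1: fire t3:  (p0=1, p1=0, p2=3, p3=2, p4=1, p5=1, p6=3, p7=1) → (p0=1, p1=2, p2=1, p3=2, p4=1, p5=1, p6=1, p7=1)
step 2: fire t2:  (p0=1, p1=2, p2=1, p3=2, p4=1, p5=1, p6=1, p7=1) → (p0=1, p1=2, p2=3, p3=1, p4=3, p5=1, p6=1, p7=1)
step 3: fire t2:  (p0=1, p1=2, p2=3, p3=1, p4=3, p5=1, p6=1, p7=1) → (p0=1, p1=2, p2=5, p3=0, p4=5, p5=1, p6=1, p7=1)
step 4: fire t1:  (p0=1, p1=2, p2=5, p3=0, p4=5, p5=1, p6=1, p7=1) → (p0=1, p1=1, p2=7, p3=0, p4=5, p5=2, p6=1, p7=1)
step 5: fire t1:  (p0=1, p1=1, p2=7, p3=0, p4=5, p5=2, p6=1, p7=1) → (p0=1, p1=0, p2=9, p3=0, p4=5, p5=3, p6=1, p7=1)

(p0=1, p1=0, p2=9, p3=0, p4=5, p5=3, p6=1, p7=1)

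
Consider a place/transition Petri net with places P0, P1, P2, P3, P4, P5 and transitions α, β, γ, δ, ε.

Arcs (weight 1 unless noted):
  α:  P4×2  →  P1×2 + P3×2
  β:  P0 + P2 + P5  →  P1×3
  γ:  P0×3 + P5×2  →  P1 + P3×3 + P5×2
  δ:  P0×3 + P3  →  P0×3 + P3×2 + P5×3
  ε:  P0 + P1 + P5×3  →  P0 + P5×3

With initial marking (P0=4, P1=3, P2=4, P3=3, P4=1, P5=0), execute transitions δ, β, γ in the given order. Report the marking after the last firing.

step 1: fire δ:  (P0=4, P1=3, P2=4, P3=3, P4=1, P5=0) → (P0=4, P1=3, P2=4, P3=4, P4=1, P5=3)
step 2: fire β:  (P0=4, P1=3, P2=4, P3=4, P4=1, P5=3) → (P0=3, P1=6, P2=3, P3=4, P4=1, P5=2)
step 3: fire γ:  (P0=3, P1=6, P2=3, P3=4, P4=1, P5=2) → (P0=0, P1=7, P2=3, P3=7, P4=1, P5=2)

(P0=0, P1=7, P2=3, P3=7, P4=1, P5=2)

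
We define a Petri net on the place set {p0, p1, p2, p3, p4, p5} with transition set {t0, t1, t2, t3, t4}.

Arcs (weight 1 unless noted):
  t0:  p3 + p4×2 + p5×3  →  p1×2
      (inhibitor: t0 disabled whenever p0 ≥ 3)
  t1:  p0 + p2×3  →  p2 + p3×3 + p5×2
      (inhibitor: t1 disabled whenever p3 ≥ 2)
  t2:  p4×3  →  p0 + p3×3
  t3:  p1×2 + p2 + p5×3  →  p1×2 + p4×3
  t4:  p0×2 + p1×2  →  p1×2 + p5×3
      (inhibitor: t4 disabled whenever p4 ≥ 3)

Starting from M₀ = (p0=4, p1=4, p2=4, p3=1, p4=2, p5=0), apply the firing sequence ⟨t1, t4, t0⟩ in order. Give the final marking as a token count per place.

(p0=1, p1=6, p2=2, p3=3, p4=0, p5=2)

step 1: fire t1:  (p0=4, p1=4, p2=4, p3=1, p4=2, p5=0) → (p0=3, p1=4, p2=2, p3=4, p4=2, p5=2)
step 2: fire t4:  (p0=3, p1=4, p2=2, p3=4, p4=2, p5=2) → (p0=1, p1=4, p2=2, p3=4, p4=2, p5=5)
step 3: fire t0:  (p0=1, p1=4, p2=2, p3=4, p4=2, p5=5) → (p0=1, p1=6, p2=2, p3=3, p4=0, p5=2)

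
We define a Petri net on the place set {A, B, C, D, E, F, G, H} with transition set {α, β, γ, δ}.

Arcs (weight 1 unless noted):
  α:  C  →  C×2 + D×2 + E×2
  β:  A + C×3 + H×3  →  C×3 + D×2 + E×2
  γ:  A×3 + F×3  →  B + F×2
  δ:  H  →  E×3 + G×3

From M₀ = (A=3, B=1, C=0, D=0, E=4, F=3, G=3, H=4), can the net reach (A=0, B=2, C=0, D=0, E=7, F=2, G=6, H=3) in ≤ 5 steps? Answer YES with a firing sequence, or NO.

YES — reachable via ⟨γ, δ⟩ (2 firings)

step 1: fire γ:  (A=3, B=1, C=0, D=0, E=4, F=3, G=3, H=4) → (A=0, B=2, C=0, D=0, E=4, F=2, G=3, H=4)
step 2: fire δ:  (A=0, B=2, C=0, D=0, E=4, F=2, G=3, H=4) → (A=0, B=2, C=0, D=0, E=7, F=2, G=6, H=3)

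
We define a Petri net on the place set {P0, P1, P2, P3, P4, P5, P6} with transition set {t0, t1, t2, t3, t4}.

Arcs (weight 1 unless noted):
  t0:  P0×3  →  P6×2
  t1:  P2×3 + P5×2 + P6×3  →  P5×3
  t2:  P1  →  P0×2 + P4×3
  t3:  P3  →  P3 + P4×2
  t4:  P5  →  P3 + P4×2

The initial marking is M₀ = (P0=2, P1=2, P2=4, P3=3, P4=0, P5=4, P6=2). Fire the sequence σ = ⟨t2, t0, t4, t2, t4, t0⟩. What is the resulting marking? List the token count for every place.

step 1: fire t2:  (P0=2, P1=2, P2=4, P3=3, P4=0, P5=4, P6=2) → (P0=4, P1=1, P2=4, P3=3, P4=3, P5=4, P6=2)
step 2: fire t0:  (P0=4, P1=1, P2=4, P3=3, P4=3, P5=4, P6=2) → (P0=1, P1=1, P2=4, P3=3, P4=3, P5=4, P6=4)
step 3: fire t4:  (P0=1, P1=1, P2=4, P3=3, P4=3, P5=4, P6=4) → (P0=1, P1=1, P2=4, P3=4, P4=5, P5=3, P6=4)
step 4: fire t2:  (P0=1, P1=1, P2=4, P3=4, P4=5, P5=3, P6=4) → (P0=3, P1=0, P2=4, P3=4, P4=8, P5=3, P6=4)
step 5: fire t4:  (P0=3, P1=0, P2=4, P3=4, P4=8, P5=3, P6=4) → (P0=3, P1=0, P2=4, P3=5, P4=10, P5=2, P6=4)
step 6: fire t0:  (P0=3, P1=0, P2=4, P3=5, P4=10, P5=2, P6=4) → (P0=0, P1=0, P2=4, P3=5, P4=10, P5=2, P6=6)

(P0=0, P1=0, P2=4, P3=5, P4=10, P5=2, P6=6)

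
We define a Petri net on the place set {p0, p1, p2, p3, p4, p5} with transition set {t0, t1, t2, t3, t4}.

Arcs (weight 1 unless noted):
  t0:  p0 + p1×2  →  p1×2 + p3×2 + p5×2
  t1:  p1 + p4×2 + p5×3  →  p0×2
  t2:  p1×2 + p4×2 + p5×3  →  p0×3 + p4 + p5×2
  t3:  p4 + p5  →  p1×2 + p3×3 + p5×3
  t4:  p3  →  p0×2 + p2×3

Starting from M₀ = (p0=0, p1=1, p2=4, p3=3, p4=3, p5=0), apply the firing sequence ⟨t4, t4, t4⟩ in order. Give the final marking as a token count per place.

step 1: fire t4:  (p0=0, p1=1, p2=4, p3=3, p4=3, p5=0) → (p0=2, p1=1, p2=7, p3=2, p4=3, p5=0)
step 2: fire t4:  (p0=2, p1=1, p2=7, p3=2, p4=3, p5=0) → (p0=4, p1=1, p2=10, p3=1, p4=3, p5=0)
step 3: fire t4:  (p0=4, p1=1, p2=10, p3=1, p4=3, p5=0) → (p0=6, p1=1, p2=13, p3=0, p4=3, p5=0)

(p0=6, p1=1, p2=13, p3=0, p4=3, p5=0)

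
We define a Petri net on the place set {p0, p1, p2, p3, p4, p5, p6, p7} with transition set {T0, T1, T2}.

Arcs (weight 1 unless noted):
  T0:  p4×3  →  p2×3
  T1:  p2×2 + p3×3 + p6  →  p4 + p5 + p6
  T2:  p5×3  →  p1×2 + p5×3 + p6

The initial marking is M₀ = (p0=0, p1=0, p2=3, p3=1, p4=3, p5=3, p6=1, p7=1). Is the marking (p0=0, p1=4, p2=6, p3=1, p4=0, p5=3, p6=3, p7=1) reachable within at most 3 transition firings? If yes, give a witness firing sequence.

step 1: fire T0:  (p0=0, p1=0, p2=3, p3=1, p4=3, p5=3, p6=1, p7=1) → (p0=0, p1=0, p2=6, p3=1, p4=0, p5=3, p6=1, p7=1)
step 2: fire T2:  (p0=0, p1=0, p2=6, p3=1, p4=0, p5=3, p6=1, p7=1) → (p0=0, p1=2, p2=6, p3=1, p4=0, p5=3, p6=2, p7=1)
step 3: fire T2:  (p0=0, p1=2, p2=6, p3=1, p4=0, p5=3, p6=2, p7=1) → (p0=0, p1=4, p2=6, p3=1, p4=0, p5=3, p6=3, p7=1)

YES — reachable via ⟨T0, T2, T2⟩ (3 firings)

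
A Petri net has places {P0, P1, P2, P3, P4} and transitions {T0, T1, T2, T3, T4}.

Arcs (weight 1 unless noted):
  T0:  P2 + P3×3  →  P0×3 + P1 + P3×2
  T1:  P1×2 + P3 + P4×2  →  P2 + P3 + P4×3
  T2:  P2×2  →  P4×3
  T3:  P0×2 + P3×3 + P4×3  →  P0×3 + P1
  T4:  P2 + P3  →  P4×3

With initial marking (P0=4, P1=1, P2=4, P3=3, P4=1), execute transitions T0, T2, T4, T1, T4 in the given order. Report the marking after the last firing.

(P0=7, P1=0, P2=0, P3=0, P4=11)

step 1: fire T0:  (P0=4, P1=1, P2=4, P3=3, P4=1) → (P0=7, P1=2, P2=3, P3=2, P4=1)
step 2: fire T2:  (P0=7, P1=2, P2=3, P3=2, P4=1) → (P0=7, P1=2, P2=1, P3=2, P4=4)
step 3: fire T4:  (P0=7, P1=2, P2=1, P3=2, P4=4) → (P0=7, P1=2, P2=0, P3=1, P4=7)
step 4: fire T1:  (P0=7, P1=2, P2=0, P3=1, P4=7) → (P0=7, P1=0, P2=1, P3=1, P4=8)
step 5: fire T4:  (P0=7, P1=0, P2=1, P3=1, P4=8) → (P0=7, P1=0, P2=0, P3=0, P4=11)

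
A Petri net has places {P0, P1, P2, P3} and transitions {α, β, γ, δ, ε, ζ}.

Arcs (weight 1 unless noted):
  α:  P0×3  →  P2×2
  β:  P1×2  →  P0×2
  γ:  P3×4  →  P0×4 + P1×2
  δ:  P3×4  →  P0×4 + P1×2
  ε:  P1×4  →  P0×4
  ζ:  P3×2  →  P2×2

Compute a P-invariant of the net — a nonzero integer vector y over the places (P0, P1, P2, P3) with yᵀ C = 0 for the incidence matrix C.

y = (P0:2, P1:2, P2:3, P3:3)

Incidence matrix C (rows=places, cols=transitions):
        α    β    γ    δ    ε    ζ
   P0  -3    2    4    4    4    0
   P1   0   -2    2    2   -4    0
   P2   2    0    0    0    0    2
   P3   0    0   -4   -4    0   -2

Candidate y = [2, 2, 3, 3]; check y·C column-wise:
  col α: 2·-3 + 2·0 + 3·2 + 3·0 = 0
  col β: 2·2 + 2·-2 + 3·0 + 3·0 = 0
  col γ: 2·4 + 2·2 + 3·0 + 3·-4 = 0
  col δ: 2·4 + 2·2 + 3·0 + 3·-4 = 0
  col ε: 2·4 + 2·-4 + 3·0 + 3·0 = 0
  col ζ: 2·0 + 2·0 + 3·2 + 3·-2 = 0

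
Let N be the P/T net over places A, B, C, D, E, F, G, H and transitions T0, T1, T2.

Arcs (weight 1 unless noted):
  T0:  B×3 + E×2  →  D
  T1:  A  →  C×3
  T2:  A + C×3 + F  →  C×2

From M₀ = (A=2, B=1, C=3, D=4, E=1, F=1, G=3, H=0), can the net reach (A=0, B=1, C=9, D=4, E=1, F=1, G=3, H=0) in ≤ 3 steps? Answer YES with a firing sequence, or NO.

YES — reachable via ⟨T1, T1⟩ (2 firings)

step 1: fire T1:  (A=2, B=1, C=3, D=4, E=1, F=1, G=3, H=0) → (A=1, B=1, C=6, D=4, E=1, F=1, G=3, H=0)
step 2: fire T1:  (A=1, B=1, C=6, D=4, E=1, F=1, G=3, H=0) → (A=0, B=1, C=9, D=4, E=1, F=1, G=3, H=0)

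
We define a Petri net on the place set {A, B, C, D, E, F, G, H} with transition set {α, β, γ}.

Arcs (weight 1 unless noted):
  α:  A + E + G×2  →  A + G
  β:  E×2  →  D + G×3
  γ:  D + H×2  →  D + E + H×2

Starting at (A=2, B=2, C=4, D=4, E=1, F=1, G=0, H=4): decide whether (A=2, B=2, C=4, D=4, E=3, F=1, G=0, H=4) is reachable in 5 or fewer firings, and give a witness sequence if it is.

YES — reachable via ⟨γ, γ⟩ (2 firings)

step 1: fire γ:  (A=2, B=2, C=4, D=4, E=1, F=1, G=0, H=4) → (A=2, B=2, C=4, D=4, E=2, F=1, G=0, H=4)
step 2: fire γ:  (A=2, B=2, C=4, D=4, E=2, F=1, G=0, H=4) → (A=2, B=2, C=4, D=4, E=3, F=1, G=0, H=4)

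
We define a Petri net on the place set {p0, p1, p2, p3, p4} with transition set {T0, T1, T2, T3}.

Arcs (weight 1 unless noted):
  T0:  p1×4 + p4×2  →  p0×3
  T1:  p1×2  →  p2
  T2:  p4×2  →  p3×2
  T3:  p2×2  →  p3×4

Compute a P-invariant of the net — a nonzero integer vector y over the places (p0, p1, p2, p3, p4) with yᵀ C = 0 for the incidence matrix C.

Incidence matrix C (rows=places, cols=transitions):
       T0   T1   T2   T3
   p0   3    0    0    0
   p1  -4   -2    0    0
   p2   0    1    0   -2
   p3   0    0    2    4
   p4  -2    0   -2    0

Candidate y = [2, 1, 2, 1, 1]; check y·C column-wise:
  col T0: 2·3 + 1·-4 + 2·0 + 1·0 + 1·-2 = 0
  col T1: 2·0 + 1·-2 + 2·1 + 1·0 + 1·0 = 0
  col T2: 2·0 + 1·0 + 2·0 + 1·2 + 1·-2 = 0
  col T3: 2·0 + 1·0 + 2·-2 + 1·4 + 1·0 = 0

y = (p0:2, p1:1, p2:2, p3:1, p4:1)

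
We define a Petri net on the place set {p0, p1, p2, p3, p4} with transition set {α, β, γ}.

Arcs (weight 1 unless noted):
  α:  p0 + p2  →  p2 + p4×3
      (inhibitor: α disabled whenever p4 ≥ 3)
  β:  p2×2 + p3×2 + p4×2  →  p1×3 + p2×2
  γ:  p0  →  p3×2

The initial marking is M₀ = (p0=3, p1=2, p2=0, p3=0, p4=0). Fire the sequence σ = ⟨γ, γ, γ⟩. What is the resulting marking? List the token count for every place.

step 1: fire γ:  (p0=3, p1=2, p2=0, p3=0, p4=0) → (p0=2, p1=2, p2=0, p3=2, p4=0)
step 2: fire γ:  (p0=2, p1=2, p2=0, p3=2, p4=0) → (p0=1, p1=2, p2=0, p3=4, p4=0)
step 3: fire γ:  (p0=1, p1=2, p2=0, p3=4, p4=0) → (p0=0, p1=2, p2=0, p3=6, p4=0)

(p0=0, p1=2, p2=0, p3=6, p4=0)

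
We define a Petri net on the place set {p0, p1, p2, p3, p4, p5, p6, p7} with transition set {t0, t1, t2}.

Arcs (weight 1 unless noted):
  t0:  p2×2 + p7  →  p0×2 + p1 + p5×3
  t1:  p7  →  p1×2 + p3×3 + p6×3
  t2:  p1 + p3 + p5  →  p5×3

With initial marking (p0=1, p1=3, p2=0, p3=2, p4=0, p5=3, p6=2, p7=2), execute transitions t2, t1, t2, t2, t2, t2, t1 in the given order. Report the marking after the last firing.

(p0=1, p1=2, p2=0, p3=3, p4=0, p5=13, p6=8, p7=0)

step 1: fire t2:  (p0=1, p1=3, p2=0, p3=2, p4=0, p5=3, p6=2, p7=2) → (p0=1, p1=2, p2=0, p3=1, p4=0, p5=5, p6=2, p7=2)
step 2: fire t1:  (p0=1, p1=2, p2=0, p3=1, p4=0, p5=5, p6=2, p7=2) → (p0=1, p1=4, p2=0, p3=4, p4=0, p5=5, p6=5, p7=1)
step 3: fire t2:  (p0=1, p1=4, p2=0, p3=4, p4=0, p5=5, p6=5, p7=1) → (p0=1, p1=3, p2=0, p3=3, p4=0, p5=7, p6=5, p7=1)
step 4: fire t2:  (p0=1, p1=3, p2=0, p3=3, p4=0, p5=7, p6=5, p7=1) → (p0=1, p1=2, p2=0, p3=2, p4=0, p5=9, p6=5, p7=1)
step 5: fire t2:  (p0=1, p1=2, p2=0, p3=2, p4=0, p5=9, p6=5, p7=1) → (p0=1, p1=1, p2=0, p3=1, p4=0, p5=11, p6=5, p7=1)
step 6: fire t2:  (p0=1, p1=1, p2=0, p3=1, p4=0, p5=11, p6=5, p7=1) → (p0=1, p1=0, p2=0, p3=0, p4=0, p5=13, p6=5, p7=1)
step 7: fire t1:  (p0=1, p1=0, p2=0, p3=0, p4=0, p5=13, p6=5, p7=1) → (p0=1, p1=2, p2=0, p3=3, p4=0, p5=13, p6=8, p7=0)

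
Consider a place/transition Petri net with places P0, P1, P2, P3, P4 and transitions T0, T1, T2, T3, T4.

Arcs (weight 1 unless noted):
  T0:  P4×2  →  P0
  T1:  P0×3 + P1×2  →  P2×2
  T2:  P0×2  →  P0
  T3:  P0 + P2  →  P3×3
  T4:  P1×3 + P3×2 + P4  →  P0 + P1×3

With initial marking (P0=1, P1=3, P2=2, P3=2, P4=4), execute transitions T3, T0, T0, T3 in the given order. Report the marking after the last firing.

step 1: fire T3:  (P0=1, P1=3, P2=2, P3=2, P4=4) → (P0=0, P1=3, P2=1, P3=5, P4=4)
step 2: fire T0:  (P0=0, P1=3, P2=1, P3=5, P4=4) → (P0=1, P1=3, P2=1, P3=5, P4=2)
step 3: fire T0:  (P0=1, P1=3, P2=1, P3=5, P4=2) → (P0=2, P1=3, P2=1, P3=5, P4=0)
step 4: fire T3:  (P0=2, P1=3, P2=1, P3=5, P4=0) → (P0=1, P1=3, P2=0, P3=8, P4=0)

(P0=1, P1=3, P2=0, P3=8, P4=0)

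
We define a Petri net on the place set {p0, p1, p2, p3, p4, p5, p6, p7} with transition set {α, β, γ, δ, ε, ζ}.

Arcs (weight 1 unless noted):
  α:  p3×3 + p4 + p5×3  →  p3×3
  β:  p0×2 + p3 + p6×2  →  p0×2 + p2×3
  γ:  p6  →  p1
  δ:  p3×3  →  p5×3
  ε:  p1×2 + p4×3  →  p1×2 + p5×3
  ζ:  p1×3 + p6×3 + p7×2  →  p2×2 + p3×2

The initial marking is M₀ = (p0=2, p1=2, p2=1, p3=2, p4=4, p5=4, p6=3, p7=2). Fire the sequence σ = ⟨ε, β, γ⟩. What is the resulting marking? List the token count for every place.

(p0=2, p1=3, p2=4, p3=1, p4=1, p5=7, p6=0, p7=2)

step 1: fire ε:  (p0=2, p1=2, p2=1, p3=2, p4=4, p5=4, p6=3, p7=2) → (p0=2, p1=2, p2=1, p3=2, p4=1, p5=7, p6=3, p7=2)
step 2: fire β:  (p0=2, p1=2, p2=1, p3=2, p4=1, p5=7, p6=3, p7=2) → (p0=2, p1=2, p2=4, p3=1, p4=1, p5=7, p6=1, p7=2)
step 3: fire γ:  (p0=2, p1=2, p2=4, p3=1, p4=1, p5=7, p6=1, p7=2) → (p0=2, p1=3, p2=4, p3=1, p4=1, p5=7, p6=0, p7=2)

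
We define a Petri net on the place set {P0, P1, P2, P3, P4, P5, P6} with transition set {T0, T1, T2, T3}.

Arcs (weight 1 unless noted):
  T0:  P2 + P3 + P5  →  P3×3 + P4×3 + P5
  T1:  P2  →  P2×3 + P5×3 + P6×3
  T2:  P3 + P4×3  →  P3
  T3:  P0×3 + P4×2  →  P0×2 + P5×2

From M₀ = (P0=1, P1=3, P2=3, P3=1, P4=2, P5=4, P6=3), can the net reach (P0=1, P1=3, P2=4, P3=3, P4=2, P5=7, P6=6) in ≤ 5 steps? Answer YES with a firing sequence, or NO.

step 1: fire T0:  (P0=1, P1=3, P2=3, P3=1, P4=2, P5=4, P6=3) → (P0=1, P1=3, P2=2, P3=3, P4=5, P5=4, P6=3)
step 2: fire T1:  (P0=1, P1=3, P2=2, P3=3, P4=5, P5=4, P6=3) → (P0=1, P1=3, P2=4, P3=3, P4=5, P5=7, P6=6)
step 3: fire T2:  (P0=1, P1=3, P2=4, P3=3, P4=5, P5=7, P6=6) → (P0=1, P1=3, P2=4, P3=3, P4=2, P5=7, P6=6)

YES — reachable via ⟨T0, T1, T2⟩ (3 firings)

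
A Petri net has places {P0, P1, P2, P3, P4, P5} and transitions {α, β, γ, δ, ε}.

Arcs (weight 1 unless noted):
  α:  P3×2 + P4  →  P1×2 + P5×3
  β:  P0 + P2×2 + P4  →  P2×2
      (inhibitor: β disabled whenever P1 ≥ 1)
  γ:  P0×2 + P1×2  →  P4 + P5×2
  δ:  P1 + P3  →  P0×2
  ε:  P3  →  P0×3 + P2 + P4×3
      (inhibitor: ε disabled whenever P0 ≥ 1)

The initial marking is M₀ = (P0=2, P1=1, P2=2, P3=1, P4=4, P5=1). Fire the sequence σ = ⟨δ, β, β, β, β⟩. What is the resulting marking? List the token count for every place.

step 1: fire δ:  (P0=2, P1=1, P2=2, P3=1, P4=4, P5=1) → (P0=4, P1=0, P2=2, P3=0, P4=4, P5=1)
step 2: fire β:  (P0=4, P1=0, P2=2, P3=0, P4=4, P5=1) → (P0=3, P1=0, P2=2, P3=0, P4=3, P5=1)
step 3: fire β:  (P0=3, P1=0, P2=2, P3=0, P4=3, P5=1) → (P0=2, P1=0, P2=2, P3=0, P4=2, P5=1)
step 4: fire β:  (P0=2, P1=0, P2=2, P3=0, P4=2, P5=1) → (P0=1, P1=0, P2=2, P3=0, P4=1, P5=1)
step 5: fire β:  (P0=1, P1=0, P2=2, P3=0, P4=1, P5=1) → (P0=0, P1=0, P2=2, P3=0, P4=0, P5=1)

(P0=0, P1=0, P2=2, P3=0, P4=0, P5=1)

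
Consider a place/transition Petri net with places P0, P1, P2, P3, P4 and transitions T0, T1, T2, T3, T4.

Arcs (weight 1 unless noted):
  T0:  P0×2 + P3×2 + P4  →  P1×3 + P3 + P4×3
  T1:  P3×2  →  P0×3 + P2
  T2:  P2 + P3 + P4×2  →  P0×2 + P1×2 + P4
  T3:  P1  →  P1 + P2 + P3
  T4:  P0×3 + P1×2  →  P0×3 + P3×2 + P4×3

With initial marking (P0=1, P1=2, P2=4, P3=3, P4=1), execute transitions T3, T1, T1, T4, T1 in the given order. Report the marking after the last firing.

step 1: fire T3:  (P0=1, P1=2, P2=4, P3=3, P4=1) → (P0=1, P1=2, P2=5, P3=4, P4=1)
step 2: fire T1:  (P0=1, P1=2, P2=5, P3=4, P4=1) → (P0=4, P1=2, P2=6, P3=2, P4=1)
step 3: fire T1:  (P0=4, P1=2, P2=6, P3=2, P4=1) → (P0=7, P1=2, P2=7, P3=0, P4=1)
step 4: fire T4:  (P0=7, P1=2, P2=7, P3=0, P4=1) → (P0=7, P1=0, P2=7, P3=2, P4=4)
step 5: fire T1:  (P0=7, P1=0, P2=7, P3=2, P4=4) → (P0=10, P1=0, P2=8, P3=0, P4=4)

(P0=10, P1=0, P2=8, P3=0, P4=4)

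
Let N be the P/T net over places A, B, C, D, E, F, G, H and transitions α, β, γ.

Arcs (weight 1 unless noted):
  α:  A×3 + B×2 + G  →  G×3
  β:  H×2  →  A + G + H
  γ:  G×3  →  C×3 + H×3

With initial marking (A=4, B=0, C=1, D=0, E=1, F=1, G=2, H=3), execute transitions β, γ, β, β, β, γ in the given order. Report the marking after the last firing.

step 1: fire β:  (A=4, B=0, C=1, D=0, E=1, F=1, G=2, H=3) → (A=5, B=0, C=1, D=0, E=1, F=1, G=3, H=2)
step 2: fire γ:  (A=5, B=0, C=1, D=0, E=1, F=1, G=3, H=2) → (A=5, B=0, C=4, D=0, E=1, F=1, G=0, H=5)
step 3: fire β:  (A=5, B=0, C=4, D=0, E=1, F=1, G=0, H=5) → (A=6, B=0, C=4, D=0, E=1, F=1, G=1, H=4)
step 4: fire β:  (A=6, B=0, C=4, D=0, E=1, F=1, G=1, H=4) → (A=7, B=0, C=4, D=0, E=1, F=1, G=2, H=3)
step 5: fire β:  (A=7, B=0, C=4, D=0, E=1, F=1, G=2, H=3) → (A=8, B=0, C=4, D=0, E=1, F=1, G=3, H=2)
step 6: fire γ:  (A=8, B=0, C=4, D=0, E=1, F=1, G=3, H=2) → (A=8, B=0, C=7, D=0, E=1, F=1, G=0, H=5)

(A=8, B=0, C=7, D=0, E=1, F=1, G=0, H=5)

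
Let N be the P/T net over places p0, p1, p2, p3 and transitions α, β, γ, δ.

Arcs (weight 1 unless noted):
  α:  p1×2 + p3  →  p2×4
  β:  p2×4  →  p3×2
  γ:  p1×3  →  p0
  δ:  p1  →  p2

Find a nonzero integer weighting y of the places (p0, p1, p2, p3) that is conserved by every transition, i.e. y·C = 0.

y = (p0:3, p1:1, p2:1, p3:2)

Incidence matrix C (rows=places, cols=transitions):
        α    β    γ    δ
   p0   0    0    1    0
   p1  -2    0   -3   -1
   p2   4   -4    0    1
   p3  -1    2    0    0

Candidate y = [3, 1, 1, 2]; check y·C column-wise:
  col α: 3·0 + 1·-2 + 1·4 + 2·-1 = 0
  col β: 3·0 + 1·0 + 1·-4 + 2·2 = 0
  col γ: 3·1 + 1·-3 + 1·0 + 2·0 = 0
  col δ: 3·0 + 1·-1 + 1·1 + 2·0 = 0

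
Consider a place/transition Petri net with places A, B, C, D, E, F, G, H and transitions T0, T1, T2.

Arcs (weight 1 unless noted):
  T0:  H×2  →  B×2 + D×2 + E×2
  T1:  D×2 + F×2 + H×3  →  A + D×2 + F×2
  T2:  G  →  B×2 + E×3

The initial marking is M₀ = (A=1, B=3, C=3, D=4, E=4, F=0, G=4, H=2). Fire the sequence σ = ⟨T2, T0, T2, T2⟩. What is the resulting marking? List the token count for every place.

(A=1, B=11, C=3, D=6, E=15, F=0, G=1, H=0)

step 1: fire T2:  (A=1, B=3, C=3, D=4, E=4, F=0, G=4, H=2) → (A=1, B=5, C=3, D=4, E=7, F=0, G=3, H=2)
step 2: fire T0:  (A=1, B=5, C=3, D=4, E=7, F=0, G=3, H=2) → (A=1, B=7, C=3, D=6, E=9, F=0, G=3, H=0)
step 3: fire T2:  (A=1, B=7, C=3, D=6, E=9, F=0, G=3, H=0) → (A=1, B=9, C=3, D=6, E=12, F=0, G=2, H=0)
step 4: fire T2:  (A=1, B=9, C=3, D=6, E=12, F=0, G=2, H=0) → (A=1, B=11, C=3, D=6, E=15, F=0, G=1, H=0)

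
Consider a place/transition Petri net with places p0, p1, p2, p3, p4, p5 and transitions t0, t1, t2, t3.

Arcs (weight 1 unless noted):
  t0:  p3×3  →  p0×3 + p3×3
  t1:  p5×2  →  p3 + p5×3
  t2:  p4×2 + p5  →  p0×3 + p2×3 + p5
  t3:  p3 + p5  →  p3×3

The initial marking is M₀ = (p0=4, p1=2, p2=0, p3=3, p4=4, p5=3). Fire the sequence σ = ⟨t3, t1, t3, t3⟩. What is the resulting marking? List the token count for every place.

step 1: fire t3:  (p0=4, p1=2, p2=0, p3=3, p4=4, p5=3) → (p0=4, p1=2, p2=0, p3=5, p4=4, p5=2)
step 2: fire t1:  (p0=4, p1=2, p2=0, p3=5, p4=4, p5=2) → (p0=4, p1=2, p2=0, p3=6, p4=4, p5=3)
step 3: fire t3:  (p0=4, p1=2, p2=0, p3=6, p4=4, p5=3) → (p0=4, p1=2, p2=0, p3=8, p4=4, p5=2)
step 4: fire t3:  (p0=4, p1=2, p2=0, p3=8, p4=4, p5=2) → (p0=4, p1=2, p2=0, p3=10, p4=4, p5=1)

(p0=4, p1=2, p2=0, p3=10, p4=4, p5=1)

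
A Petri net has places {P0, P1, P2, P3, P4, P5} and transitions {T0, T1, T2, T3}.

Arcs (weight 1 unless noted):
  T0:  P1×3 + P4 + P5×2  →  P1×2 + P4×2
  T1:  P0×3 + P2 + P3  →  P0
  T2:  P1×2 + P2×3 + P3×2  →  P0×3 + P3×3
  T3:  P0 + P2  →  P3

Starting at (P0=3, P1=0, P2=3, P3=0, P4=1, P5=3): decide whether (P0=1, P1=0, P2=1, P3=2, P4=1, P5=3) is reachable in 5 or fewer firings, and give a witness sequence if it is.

step 1: fire T3:  (P0=3, P1=0, P2=3, P3=0, P4=1, P5=3) → (P0=2, P1=0, P2=2, P3=1, P4=1, P5=3)
step 2: fire T3:  (P0=2, P1=0, P2=2, P3=1, P4=1, P5=3) → (P0=1, P1=0, P2=1, P3=2, P4=1, P5=3)

YES — reachable via ⟨T3, T3⟩ (2 firings)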